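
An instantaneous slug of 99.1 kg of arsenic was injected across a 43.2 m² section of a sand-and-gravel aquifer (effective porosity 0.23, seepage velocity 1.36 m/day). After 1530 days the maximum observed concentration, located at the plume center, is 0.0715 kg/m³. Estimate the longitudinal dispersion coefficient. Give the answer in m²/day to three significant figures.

At the plume center C_max = M/(n_e·A·√(4πDt)), so D = M²/(4πt·(n_e·A·C_max)²).
n_e·A·C_max = 0.23 × 43.2 × 0.0715 = 0.7104 kg/m.
D = 99.1²/(4π × 1530 × 0.7104²) = 1.01 m²/day.

1.01 m²/day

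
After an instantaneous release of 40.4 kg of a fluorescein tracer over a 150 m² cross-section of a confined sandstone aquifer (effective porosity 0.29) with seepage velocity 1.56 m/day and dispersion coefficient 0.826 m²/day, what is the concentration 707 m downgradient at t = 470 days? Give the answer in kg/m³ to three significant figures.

For an instantaneous plane source, C(x,t) = M/(n_e·A·√(4πDt)) · exp(−(x−vt)²/(4Dt)), with n_e·A the pore (flow) area.
Plume center vt = 1.56 × 470 = 733.2 m, so the well at 707 m is 26.2 m upgradient of the peak.
√(4πDt) = 69.85 m, giving peak height M/(n_e·A·√(4πDt)) = 40.4/(0.29 × 150 × 69.85) = 0.01330 kg/m³.
(x−vt)²/(4Dt) = (-26.2)²/(4 × 0.826 × 470) = 0.4420; exp(−0.4420) = 0.6427.
C = 0.01330 × 0.6427 = 0.00855 kg/m³.

0.00855 kg/m³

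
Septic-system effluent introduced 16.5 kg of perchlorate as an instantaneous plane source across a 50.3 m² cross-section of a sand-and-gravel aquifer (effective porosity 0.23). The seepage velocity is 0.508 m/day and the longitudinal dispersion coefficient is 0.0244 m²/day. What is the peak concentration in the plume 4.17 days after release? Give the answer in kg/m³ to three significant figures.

The peak of an instantaneous 1D plume sits at x = vt; there the Gaussian factor is 1 and C_max = M/(n_e·A·√(4πDt)), where n_e·A is the pore area the mass is dissolved in.
√(4πDt) = √(4π × 0.0244 × 4.17) = 1.131 m, so C_max = 16.5/(0.23 × 50.3 × 1.131) = 1.26 kg/m³.

1.26 kg/m³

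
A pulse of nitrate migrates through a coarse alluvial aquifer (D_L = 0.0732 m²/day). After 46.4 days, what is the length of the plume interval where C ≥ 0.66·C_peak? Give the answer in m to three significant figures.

The plume is Gaussian with σ = √(2Dt) = √(2 × 0.0732 × 46.4) = 2.606 m.
C/C_peak = exp(−Δx²/(2σ²)) = 0.66 ⇒ Δx = σ·√(−2 ln 0.66) = 2.606 × 0.9116 = 2.376 m.
Width = 2Δx = 4.75 m.

4.75 m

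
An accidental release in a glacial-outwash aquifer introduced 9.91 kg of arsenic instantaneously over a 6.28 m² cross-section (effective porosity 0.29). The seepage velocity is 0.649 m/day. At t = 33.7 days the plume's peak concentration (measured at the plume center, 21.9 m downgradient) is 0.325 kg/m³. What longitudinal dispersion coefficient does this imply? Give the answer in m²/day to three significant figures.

At the plume center C_max = M/(n_e·A·√(4πDt)), so D = M²/(4πt·(n_e·A·C_max)²).
n_e·A·C_max = 0.29 × 6.28 × 0.325 = 0.5919 kg/m.
D = 9.91²/(4π × 33.7 × 0.5919²) = 0.662 m²/day.

0.662 m²/day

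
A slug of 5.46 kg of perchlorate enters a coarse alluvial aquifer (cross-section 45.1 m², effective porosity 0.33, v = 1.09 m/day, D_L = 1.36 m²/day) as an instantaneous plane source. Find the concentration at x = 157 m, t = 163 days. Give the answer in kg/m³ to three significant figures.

0.00429 kg/m³

For an instantaneous plane source, C(x,t) = M/(n_e·A·√(4πDt)) · exp(−(x−vt)²/(4Dt)), with n_e·A the pore (flow) area.
Plume center vt = 1.09 × 163 = 177.67 m, so the well at 157 m is 20.67 m upgradient of the peak.
√(4πDt) = 52.78 m, giving peak height M/(n_e·A·√(4πDt)) = 5.46/(0.33 × 45.1 × 52.78) = 0.006951 kg/m³.
(x−vt)²/(4Dt) = (-20.67)²/(4 × 1.36 × 163) = 0.4818; exp(−0.4818) = 0.6177.
C = 0.006951 × 0.6177 = 0.00429 kg/m³.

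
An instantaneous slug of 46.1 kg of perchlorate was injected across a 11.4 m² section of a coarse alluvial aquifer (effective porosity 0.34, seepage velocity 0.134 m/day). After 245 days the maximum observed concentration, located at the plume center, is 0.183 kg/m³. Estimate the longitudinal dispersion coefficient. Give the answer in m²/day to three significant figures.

1.37 m²/day

At the plume center C_max = M/(n_e·A·√(4πDt)), so D = M²/(4πt·(n_e·A·C_max)²).
n_e·A·C_max = 0.34 × 11.4 × 0.183 = 0.7093 kg/m.
D = 46.1²/(4π × 245 × 0.7093²) = 1.37 m²/day.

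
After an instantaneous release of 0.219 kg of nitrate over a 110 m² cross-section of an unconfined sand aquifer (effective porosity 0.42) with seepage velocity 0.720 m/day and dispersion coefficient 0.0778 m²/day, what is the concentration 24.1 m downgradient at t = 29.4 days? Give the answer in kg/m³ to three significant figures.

For an instantaneous plane source, C(x,t) = M/(n_e·A·√(4πDt)) · exp(−(x−vt)²/(4Dt)), with n_e·A the pore (flow) area.
Plume center vt = 0.720 × 29.4 = 21.168 m, so the well at 24.1 m is 2.932 m downgradient of the peak.
√(4πDt) = 5.361 m, giving peak height M/(n_e·A·√(4πDt)) = 0.219/(0.42 × 110 × 5.361) = 0.0008842 kg/m³.
(x−vt)²/(4Dt) = (2.932)²/(4 × 0.0778 × 29.4) = 0.9396; exp(−0.9396) = 0.3908.
C = 0.0008842 × 0.3908 = 0.000346 kg/m³.

0.000346 kg/m³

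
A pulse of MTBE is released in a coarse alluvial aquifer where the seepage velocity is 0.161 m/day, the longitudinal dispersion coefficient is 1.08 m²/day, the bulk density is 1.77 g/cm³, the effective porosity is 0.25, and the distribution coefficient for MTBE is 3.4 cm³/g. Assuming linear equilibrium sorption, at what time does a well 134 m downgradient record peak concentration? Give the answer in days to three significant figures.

19800 days

Retardation factor R = 1 + ρ_b·K_d/n = 1 + 1.77 × 3.4/0.25 = 25.07.
Sorption retards both mechanisms: v_R = v/R = 0.006422 m/day, D_R = D/R = 0.04308 m²/day.
Peak time from v_R²t² + 2D_R t − x² = 0: t = (√(D_R² + v_R²x²) − D_R)/v_R².
√(D_R² + v_R²x²) = √(0.04308² + 0.006422² × 134²) = 0.8616; v_R² = 4.124e-05.
t = (0.8616 − 0.04308)/4.124e-05 = 19800 days.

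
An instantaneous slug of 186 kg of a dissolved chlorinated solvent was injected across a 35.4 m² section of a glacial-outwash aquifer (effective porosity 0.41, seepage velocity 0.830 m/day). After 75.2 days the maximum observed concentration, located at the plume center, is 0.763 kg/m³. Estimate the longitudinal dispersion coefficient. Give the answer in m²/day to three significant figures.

0.299 m²/day

At the plume center C_max = M/(n_e·A·√(4πDt)), so D = M²/(4πt·(n_e·A·C_max)²).
n_e·A·C_max = 0.41 × 35.4 × 0.763 = 11.07 kg/m.
D = 186²/(4π × 75.2 × 11.07²) = 0.299 m²/day.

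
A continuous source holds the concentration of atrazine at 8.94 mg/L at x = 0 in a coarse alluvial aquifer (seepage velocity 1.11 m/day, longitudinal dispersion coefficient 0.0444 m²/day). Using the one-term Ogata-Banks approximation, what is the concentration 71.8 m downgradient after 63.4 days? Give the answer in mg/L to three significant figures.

For a continuous step input, C/C₀ ≈ ½·erfc((x−vt)/(2√(Dt))).
vt = 1.11 × 63.4 = 70.374 m and 2√(Dt) = 2√(0.0444 × 63.4) = 3.356 m.
Argument (x−vt)/(2√(Dt)) = (71.8 − 70.374)/3.356 = 0.4249; ½·erfc(0.4249) = 0.2740.
C = 8.94 × 0.2740 = 2.45 mg/L.

2.45 mg/L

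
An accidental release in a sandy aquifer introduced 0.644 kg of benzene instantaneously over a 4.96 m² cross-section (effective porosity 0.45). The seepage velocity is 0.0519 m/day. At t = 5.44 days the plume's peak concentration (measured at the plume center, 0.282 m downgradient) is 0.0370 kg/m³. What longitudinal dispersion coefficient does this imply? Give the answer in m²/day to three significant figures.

At the plume center C_max = M/(n_e·A·√(4πDt)), so D = M²/(4πt·(n_e·A·C_max)²).
n_e·A·C_max = 0.45 × 4.96 × 0.0370 = 0.08258 kg/m.
D = 0.644²/(4π × 5.44 × 0.08258²) = 0.890 m²/day.

0.890 m²/day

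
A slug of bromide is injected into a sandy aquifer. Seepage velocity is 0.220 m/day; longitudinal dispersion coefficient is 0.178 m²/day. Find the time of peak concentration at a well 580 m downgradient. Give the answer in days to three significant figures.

2630 days

For the 1D instantaneous-source solution, setting ∂C/∂t = 0 at fixed x gives v²t² + 2Dt − x² = 0, so t = (√(D² + v²x²) − D)/v².
√(D² + v²x²) = √(0.178² + 0.220² × 580²) = 127.6; v² = 0.0484.
t = (127.6 − 0.178)/0.0484 = 2630 days (vs. the pure-advection estimate x/v = 2640 d).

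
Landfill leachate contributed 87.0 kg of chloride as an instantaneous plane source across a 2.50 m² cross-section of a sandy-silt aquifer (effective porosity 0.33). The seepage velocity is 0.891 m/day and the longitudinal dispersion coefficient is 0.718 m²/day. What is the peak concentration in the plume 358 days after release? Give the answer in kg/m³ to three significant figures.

The peak of an instantaneous 1D plume sits at x = vt; there the Gaussian factor is 1 and C_max = M/(n_e·A·√(4πDt)), where n_e·A is the pore area the mass is dissolved in.
√(4πDt) = √(4π × 0.718 × 358) = 56.83 m, so C_max = 87.0/(0.33 × 2.50 × 56.83) = 1.86 kg/m³.

1.86 kg/m³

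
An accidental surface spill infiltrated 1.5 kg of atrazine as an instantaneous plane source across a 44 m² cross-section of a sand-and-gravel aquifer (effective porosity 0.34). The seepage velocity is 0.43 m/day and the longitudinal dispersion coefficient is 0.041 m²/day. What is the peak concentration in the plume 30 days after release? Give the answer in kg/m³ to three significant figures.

The peak of an instantaneous 1D plume sits at x = vt; there the Gaussian factor is 1 and C_max = M/(n_e·A·√(4πDt)), where n_e·A is the pore area the mass is dissolved in.
√(4πDt) = √(4π × 0.041 × 30) = 3.931 m, so C_max = 1.5/(0.34 × 44 × 3.931) = 0.0255 kg/m³.

0.0255 kg/m³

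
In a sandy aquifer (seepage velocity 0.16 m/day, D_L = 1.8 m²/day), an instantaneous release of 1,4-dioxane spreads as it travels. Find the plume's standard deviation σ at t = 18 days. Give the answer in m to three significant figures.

Dispersive spreading gives a Gaussian with σ² = 2Dt; advection only shifts the center.
σ = √(2 × 1.8 × 18) = 8.05 m.

8.05 m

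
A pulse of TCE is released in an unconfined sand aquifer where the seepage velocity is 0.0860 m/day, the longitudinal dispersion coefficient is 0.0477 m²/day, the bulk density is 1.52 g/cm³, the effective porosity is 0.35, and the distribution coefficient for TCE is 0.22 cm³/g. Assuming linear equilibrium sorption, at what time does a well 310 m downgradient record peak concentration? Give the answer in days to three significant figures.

7040 days

Retardation factor R = 1 + ρ_b·K_d/n = 1 + 1.52 × 0.22/0.35 = 1.955.
Sorption retards both mechanisms: v_R = v/R = 0.04399 m/day, D_R = D/R = 0.02440 m²/day.
Peak time from v_R²t² + 2D_R t − x² = 0: t = (√(D_R² + v_R²x²) − D_R)/v_R².
√(D_R² + v_R²x²) = √(0.02440² + 0.04399² × 310²) = 13.64; v_R² = 0.001935.
t = (13.64 − 0.02440)/0.001935 = 7040 days.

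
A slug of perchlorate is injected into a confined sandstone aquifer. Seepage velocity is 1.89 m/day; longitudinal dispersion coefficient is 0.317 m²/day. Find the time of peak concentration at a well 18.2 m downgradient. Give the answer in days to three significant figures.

For the 1D instantaneous-source solution, setting ∂C/∂t = 0 at fixed x gives v²t² + 2Dt − x² = 0, so t = (√(D² + v²x²) − D)/v².
√(D² + v²x²) = √(0.317² + 1.89² × 18.2²) = 34.40; v² = 3.5721.
t = (34.40 − 0.317)/3.5721 = 9.54 days (vs. the pure-advection estimate x/v = 9.63 d).

9.54 days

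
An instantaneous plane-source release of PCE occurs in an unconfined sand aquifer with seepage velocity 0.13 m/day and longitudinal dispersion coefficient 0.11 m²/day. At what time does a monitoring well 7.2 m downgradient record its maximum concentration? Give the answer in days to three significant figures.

49.3 days

For the 1D instantaneous-source solution, setting ∂C/∂t = 0 at fixed x gives v²t² + 2Dt − x² = 0, so t = (√(D² + v²x²) − D)/v².
√(D² + v²x²) = √(0.11² + 0.13² × 7.2²) = 0.9424; v² = 0.0169.
t = (0.9424 − 0.11)/0.0169 = 49.3 days (vs. the pure-advection estimate x/v = 55.4 d).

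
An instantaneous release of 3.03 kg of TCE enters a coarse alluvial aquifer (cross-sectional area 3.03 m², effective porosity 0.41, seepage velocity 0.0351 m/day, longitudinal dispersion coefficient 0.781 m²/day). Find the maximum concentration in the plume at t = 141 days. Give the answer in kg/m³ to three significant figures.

0.0656 kg/m³

The peak of an instantaneous 1D plume sits at x = vt; there the Gaussian factor is 1 and C_max = M/(n_e·A·√(4πDt)), where n_e·A is the pore area the mass is dissolved in.
√(4πDt) = √(4π × 0.781 × 141) = 37.20 m, so C_max = 3.03/(0.41 × 3.03 × 37.20) = 0.0656 kg/m³.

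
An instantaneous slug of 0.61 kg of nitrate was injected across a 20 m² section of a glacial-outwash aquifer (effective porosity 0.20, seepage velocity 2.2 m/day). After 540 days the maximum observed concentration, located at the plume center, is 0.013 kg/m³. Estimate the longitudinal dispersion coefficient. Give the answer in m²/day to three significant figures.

0.0203 m²/day

At the plume center C_max = M/(n_e·A·√(4πDt)), so D = M²/(4πt·(n_e·A·C_max)²).
n_e·A·C_max = 0.20 × 20 × 0.013 = 0.05200 kg/m.
D = 0.61²/(4π × 540 × 0.05200²) = 0.0203 m²/day.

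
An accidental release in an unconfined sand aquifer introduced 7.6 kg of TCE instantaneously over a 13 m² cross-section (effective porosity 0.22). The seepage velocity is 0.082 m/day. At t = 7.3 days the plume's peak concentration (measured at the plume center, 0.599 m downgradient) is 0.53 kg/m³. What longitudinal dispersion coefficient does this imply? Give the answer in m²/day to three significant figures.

At the plume center C_max = M/(n_e·A·√(4πDt)), so D = M²/(4πt·(n_e·A·C_max)²).
n_e·A·C_max = 0.22 × 13 × 0.53 = 1.516 kg/m.
D = 7.6²/(4π × 7.3 × 1.516²) = 0.274 m²/day.

0.274 m²/day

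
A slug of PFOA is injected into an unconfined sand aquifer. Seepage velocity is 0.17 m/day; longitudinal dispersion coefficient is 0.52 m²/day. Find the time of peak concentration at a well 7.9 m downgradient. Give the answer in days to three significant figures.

For the 1D instantaneous-source solution, setting ∂C/∂t = 0 at fixed x gives v²t² + 2Dt − x² = 0, so t = (√(D² + v²x²) − D)/v².
√(D² + v²x²) = √(0.52² + 0.17² × 7.9²) = 1.440; v² = 0.0289.
t = (1.440 − 0.52)/0.0289 = 31.8 days (vs. the pure-advection estimate x/v = 46.5 d).

31.8 days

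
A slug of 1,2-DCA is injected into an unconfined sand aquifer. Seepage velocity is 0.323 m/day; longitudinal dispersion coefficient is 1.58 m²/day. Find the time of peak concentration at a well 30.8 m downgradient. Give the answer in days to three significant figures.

For the 1D instantaneous-source solution, setting ∂C/∂t = 0 at fixed x gives v²t² + 2Dt − x² = 0, so t = (√(D² + v²x²) − D)/v².
√(D² + v²x²) = √(1.58² + 0.323² × 30.8²) = 10.07; v² = 0.104329.
t = (10.07 − 1.58)/0.104329 = 81.4 days (vs. the pure-advection estimate x/v = 95.4 d).

81.4 days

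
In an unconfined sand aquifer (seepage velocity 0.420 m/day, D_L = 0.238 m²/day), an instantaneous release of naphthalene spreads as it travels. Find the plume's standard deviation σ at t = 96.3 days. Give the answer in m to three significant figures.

Dispersive spreading gives a Gaussian with σ² = 2Dt; advection only shifts the center.
σ = √(2 × 0.238 × 96.3) = 6.77 m.

6.77 m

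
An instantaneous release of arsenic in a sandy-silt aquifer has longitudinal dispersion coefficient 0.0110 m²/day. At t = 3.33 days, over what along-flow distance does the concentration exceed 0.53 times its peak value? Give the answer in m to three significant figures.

0.610 m

The plume is Gaussian with σ = √(2Dt) = √(2 × 0.0110 × 3.33) = 0.2707 m.
C/C_peak = exp(−Δx²/(2σ²)) = 0.53 ⇒ Δx = σ·√(−2 ln 0.53) = 0.2707 × 1.127 = 0.3051 m.
Width = 2Δx = 0.610 m.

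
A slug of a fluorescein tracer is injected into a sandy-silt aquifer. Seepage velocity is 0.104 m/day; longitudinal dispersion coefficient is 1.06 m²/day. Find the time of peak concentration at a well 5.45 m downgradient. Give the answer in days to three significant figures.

For the 1D instantaneous-source solution, setting ∂C/∂t = 0 at fixed x gives v²t² + 2Dt − x² = 0, so t = (√(D² + v²x²) − D)/v².
√(D² + v²x²) = √(1.06² + 0.104² × 5.45²) = 1.202; v² = 0.010816.
t = (1.202 − 1.06)/0.010816 = 13.1 days (vs. the pure-advection estimate x/v = 52.4 d).

13.1 days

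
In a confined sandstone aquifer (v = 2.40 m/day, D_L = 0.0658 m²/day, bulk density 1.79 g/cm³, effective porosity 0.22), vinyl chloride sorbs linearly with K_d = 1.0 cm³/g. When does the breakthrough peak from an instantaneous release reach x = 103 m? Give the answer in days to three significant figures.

Retardation factor R = 1 + ρ_b·K_d/n = 1 + 1.79 × 1.0/0.22 = 9.136.
Sorption retards both mechanisms: v_R = v/R = 0.2627 m/day, D_R = D/R = 0.007202 m²/day.
Peak time from v_R²t² + 2D_R t − x² = 0: t = (√(D_R² + v_R²x²) − D_R)/v_R².
√(D_R² + v_R²x²) = √(0.007202² + 0.2627² × 103²) = 27.06; v_R² = 0.06901.
t = (27.06 − 0.007202)/0.06901 = 392 days.

392 days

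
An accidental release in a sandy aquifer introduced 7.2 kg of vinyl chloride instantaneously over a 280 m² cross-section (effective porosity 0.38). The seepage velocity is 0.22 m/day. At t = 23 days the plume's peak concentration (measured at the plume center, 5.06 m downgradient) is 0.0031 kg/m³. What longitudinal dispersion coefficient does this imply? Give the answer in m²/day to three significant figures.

1.65 m²/day

At the plume center C_max = M/(n_e·A·√(4πDt)), so D = M²/(4πt·(n_e·A·C_max)²).
n_e·A·C_max = 0.38 × 280 × 0.0031 = 0.3298 kg/m.
D = 7.2²/(4π × 23 × 0.3298²) = 1.65 m²/day.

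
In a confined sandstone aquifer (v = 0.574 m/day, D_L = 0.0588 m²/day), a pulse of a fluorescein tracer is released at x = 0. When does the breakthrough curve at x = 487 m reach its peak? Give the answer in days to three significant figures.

For the 1D instantaneous-source solution, setting ∂C/∂t = 0 at fixed x gives v²t² + 2Dt − x² = 0, so t = (√(D² + v²x²) − D)/v².
√(D² + v²x²) = √(0.0588² + 0.574² × 487²) = 279.5; v² = 0.329476.
t = (279.5 − 0.0588)/0.329476 = 848 days (vs. the pure-advection estimate x/v = 848 d).

848 days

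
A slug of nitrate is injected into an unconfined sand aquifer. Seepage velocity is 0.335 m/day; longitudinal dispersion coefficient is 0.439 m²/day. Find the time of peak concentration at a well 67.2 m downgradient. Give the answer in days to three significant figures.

197 days

For the 1D instantaneous-source solution, setting ∂C/∂t = 0 at fixed x gives v²t² + 2Dt − x² = 0, so t = (√(D² + v²x²) − D)/v².
√(D² + v²x²) = √(0.439² + 0.335² × 67.2²) = 22.52; v² = 0.112225.
t = (22.52 − 0.439)/0.112225 = 197 days (vs. the pure-advection estimate x/v = 201 d).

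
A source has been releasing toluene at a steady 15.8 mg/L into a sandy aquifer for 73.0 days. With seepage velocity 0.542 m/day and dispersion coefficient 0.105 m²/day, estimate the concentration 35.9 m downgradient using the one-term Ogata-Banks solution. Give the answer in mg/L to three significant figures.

For a continuous step input, C/C₀ ≈ ½·erfc((x−vt)/(2√(Dt))).
vt = 0.542 × 73.0 = 39.566 m and 2√(Dt) = 2√(0.105 × 73.0) = 5.537 m.
Argument (x−vt)/(2√(Dt)) = (35.9 − 39.566)/5.537 = -0.6621; ½·erfc(-0.6621) = 0.8255.
C = 15.8 × 0.8255 = 13.0 mg/L.

13.0 mg/L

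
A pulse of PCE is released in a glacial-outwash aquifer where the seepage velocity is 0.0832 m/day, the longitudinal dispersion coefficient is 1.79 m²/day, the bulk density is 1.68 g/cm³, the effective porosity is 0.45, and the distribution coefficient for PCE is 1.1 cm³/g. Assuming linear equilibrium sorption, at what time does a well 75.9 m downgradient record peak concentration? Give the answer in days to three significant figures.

Retardation factor R = 1 + ρ_b·K_d/n = 1 + 1.68 × 1.1/0.45 = 5.107.
Sorption retards both mechanisms: v_R = v/R = 0.01629 m/day, D_R = D/R = 0.3505 m²/day.
Peak time from v_R²t² + 2D_R t − x² = 0: t = (√(D_R² + v_R²x²) − D_R)/v_R².
√(D_R² + v_R²x²) = √(0.3505² + 0.01629² × 75.9²) = 1.285; v_R² = 0.0002654.
t = (1.285 − 0.3505)/0.0002654 = 3520 days.

3520 days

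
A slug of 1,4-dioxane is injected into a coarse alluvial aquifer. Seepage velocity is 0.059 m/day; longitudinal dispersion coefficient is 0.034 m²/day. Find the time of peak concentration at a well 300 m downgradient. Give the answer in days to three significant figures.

For the 1D instantaneous-source solution, setting ∂C/∂t = 0 at fixed x gives v²t² + 2Dt − x² = 0, so t = (√(D² + v²x²) − D)/v².
√(D² + v²x²) = √(0.034² + 0.059² × 300²) = 17.70; v² = 0.003481.
t = (17.70 − 0.034)/0.003481 = 5070 days (vs. the pure-advection estimate x/v = 5080 d).

5070 days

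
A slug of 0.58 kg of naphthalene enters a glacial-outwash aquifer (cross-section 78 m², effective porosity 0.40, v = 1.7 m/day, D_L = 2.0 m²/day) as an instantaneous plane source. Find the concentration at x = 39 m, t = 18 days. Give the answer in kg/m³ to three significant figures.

For an instantaneous plane source, C(x,t) = M/(n_e·A·√(4πDt)) · exp(−(x−vt)²/(4Dt)), with n_e·A the pore (flow) area.
Plume center vt = 1.7 × 18 = 30.6 m, so the well at 39 m is 8.4 m downgradient of the peak.
√(4πDt) = 21.27 m, giving peak height M/(n_e·A·√(4πDt)) = 0.58/(0.40 × 78 × 21.27) = 0.0008740 kg/m³.
(x−vt)²/(4Dt) = (8.4)²/(4 × 2.0 × 18) = 0.4900; exp(−0.4900) = 0.6126.
C = 0.0008740 × 0.6126 = 0.000535 kg/m³.

0.000535 kg/m³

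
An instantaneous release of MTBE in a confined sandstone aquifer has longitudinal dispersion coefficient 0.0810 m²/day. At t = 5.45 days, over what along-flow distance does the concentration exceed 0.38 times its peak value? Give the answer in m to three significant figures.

2.61 m

The plume is Gaussian with σ = √(2Dt) = √(2 × 0.0810 × 5.45) = 0.9396 m.
C/C_peak = exp(−Δx²/(2σ²)) = 0.38 ⇒ Δx = σ·√(−2 ln 0.38) = 0.9396 × 1.391 = 1.307 m.
Width = 2Δx = 2.61 m.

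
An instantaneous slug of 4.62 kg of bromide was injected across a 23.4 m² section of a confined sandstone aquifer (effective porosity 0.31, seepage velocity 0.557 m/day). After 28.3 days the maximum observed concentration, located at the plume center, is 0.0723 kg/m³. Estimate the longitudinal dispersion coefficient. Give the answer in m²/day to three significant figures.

At the plume center C_max = M/(n_e·A·√(4πDt)), so D = M²/(4πt·(n_e·A·C_max)²).
n_e·A·C_max = 0.31 × 23.4 × 0.0723 = 0.5245 kg/m.
D = 4.62²/(4π × 28.3 × 0.5245²) = 0.218 m²/day.

0.218 m²/day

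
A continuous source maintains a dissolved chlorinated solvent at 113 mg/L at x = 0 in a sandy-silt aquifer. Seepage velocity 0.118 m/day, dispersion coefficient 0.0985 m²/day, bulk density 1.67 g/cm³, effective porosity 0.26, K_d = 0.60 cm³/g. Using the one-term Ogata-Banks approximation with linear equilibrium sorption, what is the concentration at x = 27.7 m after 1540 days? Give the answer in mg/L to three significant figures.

101 mg/L

Retardation factor R = 1 + ρ_b·K_d/n = 1 + 1.67 × 0.60/0.26 = 4.854.
Sorption retards both mechanisms: v_R = v/R = 0.02431 m/day, D_R = D/R = 0.02029 m²/day.
v_R·t = 0.02431 × 1540 = 37.4374 m; 2√(D_R t) = 11.18 m; argument = (27.7 − 37.4374)/11.18 = -0.8710.
C = C₀ × ½·erfc(-0.8710) = 113 × 0.8910 = 101 mg/L.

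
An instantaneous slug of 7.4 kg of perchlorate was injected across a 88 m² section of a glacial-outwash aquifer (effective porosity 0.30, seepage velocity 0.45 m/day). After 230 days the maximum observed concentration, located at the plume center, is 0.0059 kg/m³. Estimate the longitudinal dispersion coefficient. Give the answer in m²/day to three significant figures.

At the plume center C_max = M/(n_e·A·√(4πDt)), so D = M²/(4πt·(n_e·A·C_max)²).
n_e·A·C_max = 0.30 × 88 × 0.0059 = 0.1558 kg/m.
D = 7.4²/(4π × 230 × 0.1558²) = 0.781 m²/day.

0.781 m²/day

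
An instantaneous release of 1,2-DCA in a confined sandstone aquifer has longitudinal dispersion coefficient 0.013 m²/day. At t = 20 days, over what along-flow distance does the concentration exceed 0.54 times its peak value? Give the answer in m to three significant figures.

The plume is Gaussian with σ = √(2Dt) = √(2 × 0.013 × 20) = 0.7211 m.
C/C_peak = exp(−Δx²/(2σ²)) = 0.54 ⇒ Δx = σ·√(−2 ln 0.54) = 0.7211 × 1.110 = 0.8004 m.
Width = 2Δx = 1.60 m.

1.60 m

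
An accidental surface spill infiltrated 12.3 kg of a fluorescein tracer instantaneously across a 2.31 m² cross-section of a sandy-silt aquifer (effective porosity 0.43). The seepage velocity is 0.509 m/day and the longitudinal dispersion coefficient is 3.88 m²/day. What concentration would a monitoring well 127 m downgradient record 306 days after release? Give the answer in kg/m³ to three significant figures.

0.0852 kg/m³

For an instantaneous plane source, C(x,t) = M/(n_e·A·√(4πDt)) · exp(−(x−vt)²/(4Dt)), with n_e·A the pore (flow) area.
Plume center vt = 0.509 × 306 = 155.754 m, so the well at 127 m is 28.754 m upgradient of the peak.
√(4πDt) = 122.1 m, giving peak height M/(n_e·A·√(4πDt)) = 12.3/(0.43 × 2.31 × 122.1) = 0.1014 kg/m³.
(x−vt)²/(4Dt) = (-28.754)²/(4 × 3.88 × 306) = 0.1741; exp(−0.1741) = 0.8402.
C = 0.1014 × 0.8402 = 0.0852 kg/m³.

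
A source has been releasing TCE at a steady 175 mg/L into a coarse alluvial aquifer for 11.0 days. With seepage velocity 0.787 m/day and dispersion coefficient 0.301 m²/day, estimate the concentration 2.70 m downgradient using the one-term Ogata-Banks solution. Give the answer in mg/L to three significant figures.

173 mg/L

For a continuous step input, C/C₀ ≈ ½·erfc((x−vt)/(2√(Dt))).
vt = 0.787 × 11.0 = 8.657 m and 2√(Dt) = 2√(0.301 × 11.0) = 3.639 m.
Argument (x−vt)/(2√(Dt)) = (2.70 − 8.657)/3.639 = -1.637; ½·erfc(-1.637) = 0.9897.
C = 175 × 0.9897 = 173 mg/L.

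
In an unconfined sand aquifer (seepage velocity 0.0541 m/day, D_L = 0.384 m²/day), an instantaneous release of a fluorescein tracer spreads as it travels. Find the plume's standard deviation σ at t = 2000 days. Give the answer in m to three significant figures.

39.2 m

Dispersive spreading gives a Gaussian with σ² = 2Dt; advection only shifts the center.
σ = √(2 × 0.384 × 2000) = 39.2 m.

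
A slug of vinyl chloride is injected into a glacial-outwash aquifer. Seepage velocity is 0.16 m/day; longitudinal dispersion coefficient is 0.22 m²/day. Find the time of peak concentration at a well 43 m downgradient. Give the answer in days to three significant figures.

For the 1D instantaneous-source solution, setting ∂C/∂t = 0 at fixed x gives v²t² + 2Dt − x² = 0, so t = (√(D² + v²x²) − D)/v².
√(D² + v²x²) = √(0.22² + 0.16² × 43²) = 6.884; v² = 0.0256.
t = (6.884 − 0.22)/0.0256 = 260 days (vs. the pure-advection estimate x/v = 269 d).

260 days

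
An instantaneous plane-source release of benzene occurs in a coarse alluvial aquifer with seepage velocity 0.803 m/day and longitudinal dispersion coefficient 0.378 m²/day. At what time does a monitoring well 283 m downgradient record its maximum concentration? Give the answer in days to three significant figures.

For the 1D instantaneous-source solution, setting ∂C/∂t = 0 at fixed x gives v²t² + 2Dt − x² = 0, so t = (√(D² + v²x²) − D)/v².
√(D² + v²x²) = √(0.378² + 0.803² × 283²) = 227.2; v² = 0.644809.
t = (227.2 − 0.378)/0.644809 = 352 days (vs. the pure-advection estimate x/v = 352 d).

352 days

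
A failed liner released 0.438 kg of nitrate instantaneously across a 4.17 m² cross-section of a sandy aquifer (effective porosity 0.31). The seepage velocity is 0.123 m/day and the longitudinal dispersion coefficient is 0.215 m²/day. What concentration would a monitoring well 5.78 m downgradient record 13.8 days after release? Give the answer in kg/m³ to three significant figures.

For an instantaneous plane source, C(x,t) = M/(n_e·A·√(4πDt)) · exp(−(x−vt)²/(4Dt)), with n_e·A the pore (flow) area.
Plume center vt = 0.123 × 13.8 = 1.6974 m, so the well at 5.78 m is 4.0826 m downgradient of the peak.
√(4πDt) = 6.106 m, giving peak height M/(n_e·A·√(4πDt)) = 0.438/(0.31 × 4.17 × 6.106) = 0.05549 kg/m³.
(x−vt)²/(4Dt) = (4.0826)²/(4 × 0.215 × 13.8) = 1.404; exp(−1.404) = 0.2456.
C = 0.05549 × 0.2456 = 0.0136 kg/m³.

0.0136 kg/m³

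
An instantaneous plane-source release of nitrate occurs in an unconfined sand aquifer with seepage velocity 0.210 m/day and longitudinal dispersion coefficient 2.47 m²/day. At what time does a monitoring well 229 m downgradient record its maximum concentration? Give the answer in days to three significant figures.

1040 days

For the 1D instantaneous-source solution, setting ∂C/∂t = 0 at fixed x gives v²t² + 2Dt − x² = 0, so t = (√(D² + v²x²) − D)/v².
√(D² + v²x²) = √(2.47² + 0.210² × 229²) = 48.15; v² = 0.0441.
t = (48.15 − 2.47)/0.0441 = 1040 days (vs. the pure-advection estimate x/v = 1090 d).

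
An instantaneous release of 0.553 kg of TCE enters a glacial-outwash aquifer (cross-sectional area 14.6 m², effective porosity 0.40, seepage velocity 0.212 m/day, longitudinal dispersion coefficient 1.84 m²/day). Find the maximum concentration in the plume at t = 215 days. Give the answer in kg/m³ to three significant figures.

0.00134 kg/m³

The peak of an instantaneous 1D plume sits at x = vt; there the Gaussian factor is 1 and C_max = M/(n_e·A·√(4πDt)), where n_e·A is the pore area the mass is dissolved in.
√(4πDt) = √(4π × 1.84 × 215) = 70.51 m, so C_max = 0.553/(0.40 × 14.6 × 70.51) = 0.00134 kg/m³.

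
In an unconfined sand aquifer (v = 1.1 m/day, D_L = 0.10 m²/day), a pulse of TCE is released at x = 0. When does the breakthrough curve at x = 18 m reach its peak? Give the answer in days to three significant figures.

16.3 days

For the 1D instantaneous-source solution, setting ∂C/∂t = 0 at fixed x gives v²t² + 2Dt − x² = 0, so t = (√(D² + v²x²) − D)/v².
√(D² + v²x²) = √(0.10² + 1.1² × 18²) = 19.80; v² = 1.21.
t = (19.80 − 0.10)/1.21 = 16.3 days (vs. the pure-advection estimate x/v = 16.4 d).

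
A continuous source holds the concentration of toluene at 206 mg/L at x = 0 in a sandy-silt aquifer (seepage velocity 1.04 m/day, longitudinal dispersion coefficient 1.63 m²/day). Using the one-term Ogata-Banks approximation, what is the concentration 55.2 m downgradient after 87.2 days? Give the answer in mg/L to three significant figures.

For a continuous step input, C/C₀ ≈ ½·erfc((x−vt)/(2√(Dt))).
vt = 1.04 × 87.2 = 90.688 m and 2√(Dt) = 2√(1.63 × 87.2) = 23.84 m.
Argument (x−vt)/(2√(Dt)) = (55.2 − 90.688)/23.84 = -1.489; ½·erfc(-1.489) = 0.9824.
C = 206 × 0.9824 = 202 mg/L.

202 mg/L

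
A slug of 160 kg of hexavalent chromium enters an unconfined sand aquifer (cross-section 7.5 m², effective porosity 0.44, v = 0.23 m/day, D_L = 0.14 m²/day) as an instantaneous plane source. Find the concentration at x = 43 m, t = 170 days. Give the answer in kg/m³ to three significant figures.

2.39 kg/m³

For an instantaneous plane source, C(x,t) = M/(n_e·A·√(4πDt)) · exp(−(x−vt)²/(4Dt)), with n_e·A the pore (flow) area.
Plume center vt = 0.23 × 170 = 39.1 m, so the well at 43 m is 3.9 m downgradient of the peak.
√(4πDt) = 17.29 m, giving peak height M/(n_e·A·√(4πDt)) = 160/(0.44 × 7.5 × 17.29) = 2.804 kg/m³.
(x−vt)²/(4Dt) = (3.9)²/(4 × 0.14 × 170) = 0.1598; exp(−0.1598) = 0.8523.
C = 2.804 × 0.8523 = 2.39 kg/m³.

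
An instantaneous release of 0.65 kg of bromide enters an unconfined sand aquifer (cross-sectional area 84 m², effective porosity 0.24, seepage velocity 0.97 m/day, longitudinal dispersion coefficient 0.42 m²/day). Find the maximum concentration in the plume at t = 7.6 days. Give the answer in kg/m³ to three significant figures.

0.00509 kg/m³

The peak of an instantaneous 1D plume sits at x = vt; there the Gaussian factor is 1 and C_max = M/(n_e·A·√(4πDt)), where n_e·A is the pore area the mass is dissolved in.
√(4πDt) = √(4π × 0.42 × 7.6) = 6.333 m, so C_max = 0.65/(0.24 × 84 × 6.333) = 0.00509 kg/m³.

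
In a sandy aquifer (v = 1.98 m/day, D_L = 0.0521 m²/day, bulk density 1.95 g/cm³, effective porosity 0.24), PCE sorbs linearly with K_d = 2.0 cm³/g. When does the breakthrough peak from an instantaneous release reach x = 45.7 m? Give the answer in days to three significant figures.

Retardation factor R = 1 + ρ_b·K_d/n = 1 + 1.95 × 2.0/0.24 = 17.25.
Sorption retards both mechanisms: v_R = v/R = 0.1148 m/day, D_R = D/R = 0.003020 m²/day.
Peak time from v_R²t² + 2D_R t − x² = 0: t = (√(D_R² + v_R²x²) − D_R)/v_R².
√(D_R² + v_R²x²) = √(0.003020² + 0.1148² × 45.7²) = 5.246; v_R² = 0.01318.
t = (5.246 − 0.003020)/0.01318 = 398 days.

398 days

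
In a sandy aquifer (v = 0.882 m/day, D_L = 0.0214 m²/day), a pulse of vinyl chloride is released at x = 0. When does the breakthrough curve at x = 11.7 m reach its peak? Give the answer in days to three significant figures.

For the 1D instantaneous-source solution, setting ∂C/∂t = 0 at fixed x gives v²t² + 2Dt − x² = 0, so t = (√(D² + v²x²) − D)/v².
√(D² + v²x²) = √(0.0214² + 0.882² × 11.7²) = 10.32; v² = 0.777924.
t = (10.32 − 0.0214)/0.777924 = 13.2 days (vs. the pure-advection estimate x/v = 13.3 d).

13.2 days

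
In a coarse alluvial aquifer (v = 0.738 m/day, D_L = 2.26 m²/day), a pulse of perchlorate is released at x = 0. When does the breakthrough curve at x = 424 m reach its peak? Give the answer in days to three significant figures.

570 days

For the 1D instantaneous-source solution, setting ∂C/∂t = 0 at fixed x gives v²t² + 2Dt − x² = 0, so t = (√(D² + v²x²) − D)/v².
√(D² + v²x²) = √(2.26² + 0.738² × 424²) = 312.9; v² = 0.544644.
t = (312.9 − 2.26)/0.544644 = 570 days (vs. the pure-advection estimate x/v = 575 d).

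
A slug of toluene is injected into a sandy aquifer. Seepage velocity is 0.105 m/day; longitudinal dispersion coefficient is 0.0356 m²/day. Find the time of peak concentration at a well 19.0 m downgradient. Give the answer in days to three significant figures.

For the 1D instantaneous-source solution, setting ∂C/∂t = 0 at fixed x gives v²t² + 2Dt − x² = 0, so t = (√(D² + v²x²) − D)/v².
√(D² + v²x²) = √(0.0356² + 0.105² × 19.0²) = 1.995; v² = 0.011025.
t = (1.995 − 0.0356)/0.011025 = 178 days (vs. the pure-advection estimate x/v = 181 d).

178 days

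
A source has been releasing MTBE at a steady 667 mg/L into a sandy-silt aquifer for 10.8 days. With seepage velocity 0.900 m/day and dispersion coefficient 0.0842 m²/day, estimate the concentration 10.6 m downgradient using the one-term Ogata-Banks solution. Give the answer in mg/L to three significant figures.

For a continuous step input, C/C₀ ≈ ½·erfc((x−vt)/(2√(Dt))).
vt = 0.900 × 10.8 = 9.72 m and 2√(Dt) = 2√(0.0842 × 10.8) = 1.907 m.
Argument (x−vt)/(2√(Dt)) = (10.6 − 9.72)/1.907 = 0.4615; ½·erfc(0.4615) = 0.2570.
C = 667 × 0.2570 = 171 mg/L.

171 mg/L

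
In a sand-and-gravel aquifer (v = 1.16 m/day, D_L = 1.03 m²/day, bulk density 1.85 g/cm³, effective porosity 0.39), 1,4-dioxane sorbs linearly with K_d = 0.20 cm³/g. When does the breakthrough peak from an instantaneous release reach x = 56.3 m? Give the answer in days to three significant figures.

93.1 days

Retardation factor R = 1 + ρ_b·K_d/n = 1 + 1.85 × 0.20/0.39 = 1.949.
Sorption retards both mechanisms: v_R = v/R = 0.5952 m/day, D_R = D/R = 0.5285 m²/day.
Peak time from v_R²t² + 2D_R t − x² = 0: t = (√(D_R² + v_R²x²) − D_R)/v_R².
√(D_R² + v_R²x²) = √(0.5285² + 0.5952² × 56.3²) = 33.51; v_R² = 0.3543.
t = (33.51 − 0.5285)/0.3543 = 93.1 days.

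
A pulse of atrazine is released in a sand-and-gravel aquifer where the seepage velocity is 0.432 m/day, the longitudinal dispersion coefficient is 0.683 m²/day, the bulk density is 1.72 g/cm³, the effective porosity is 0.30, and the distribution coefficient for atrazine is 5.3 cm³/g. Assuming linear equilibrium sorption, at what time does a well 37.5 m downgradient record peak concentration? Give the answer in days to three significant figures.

Retardation factor R = 1 + ρ_b·K_d/n = 1 + 1.72 × 5.3/0.30 = 31.39.
Sorption retards both mechanisms: v_R = v/R = 0.01376 m/day, D_R = D/R = 0.02176 m²/day.
Peak time from v_R²t² + 2D_R t − x² = 0: t = (√(D_R² + v_R²x²) − D_R)/v_R².
√(D_R² + v_R²x²) = √(0.02176² + 0.01376² × 37.5²) = 0.5165; v_R² = 0.0001893.
t = (0.5165 − 0.02176)/0.0001893 = 2610 days.

2610 days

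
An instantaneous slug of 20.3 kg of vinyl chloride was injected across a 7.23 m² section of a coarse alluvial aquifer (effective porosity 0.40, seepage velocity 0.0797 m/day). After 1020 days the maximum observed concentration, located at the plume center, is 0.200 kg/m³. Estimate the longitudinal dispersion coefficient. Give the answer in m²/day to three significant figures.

At the plume center C_max = M/(n_e·A·√(4πDt)), so D = M²/(4πt·(n_e·A·C_max)²).
n_e·A·C_max = 0.40 × 7.23 × 0.200 = 0.5784 kg/m.
D = 20.3²/(4π × 1020 × 0.5784²) = 0.0961 m²/day.

0.0961 m²/day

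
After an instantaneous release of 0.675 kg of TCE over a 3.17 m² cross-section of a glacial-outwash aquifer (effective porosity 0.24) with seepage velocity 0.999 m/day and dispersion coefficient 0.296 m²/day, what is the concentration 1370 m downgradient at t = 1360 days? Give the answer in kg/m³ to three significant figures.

For an instantaneous plane source, C(x,t) = M/(n_e·A·√(4πDt)) · exp(−(x−vt)²/(4Dt)), with n_e·A the pore (flow) area.
Plume center vt = 0.999 × 1360 = 1358.64 m, so the well at 1370 m is 11.36 m downgradient of the peak.
√(4πDt) = 71.12 m, giving peak height M/(n_e·A·√(4πDt)) = 0.675/(0.24 × 3.17 × 71.12) = 0.01248 kg/m³.
(x−vt)²/(4Dt) = (11.36)²/(4 × 0.296 × 1360) = 0.08014; exp(−0.08014) = 0.9230.
C = 0.01248 × 0.9230 = 0.0115 kg/m³.

0.0115 kg/m³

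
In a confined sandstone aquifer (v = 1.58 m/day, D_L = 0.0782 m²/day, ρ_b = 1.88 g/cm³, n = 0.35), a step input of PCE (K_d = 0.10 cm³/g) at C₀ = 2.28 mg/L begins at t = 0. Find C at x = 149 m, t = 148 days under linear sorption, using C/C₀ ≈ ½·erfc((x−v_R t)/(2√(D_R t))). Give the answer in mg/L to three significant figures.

1.80 mg/L

Retardation factor R = 1 + ρ_b·K_d/n = 1 + 1.88 × 0.10/0.35 = 1.537.
Sorption retards both mechanisms: v_R = v/R = 1.028 m/day, D_R = D/R = 0.05088 m²/day.
v_R·t = 1.028 × 148 = 152.144 m; 2√(D_R t) = 5.488 m; argument = (149 − 152.144)/5.488 = -0.5729.
C = C₀ × ½·erfc(-0.5729) = 2.28 × 0.7911 = 1.80 mg/L.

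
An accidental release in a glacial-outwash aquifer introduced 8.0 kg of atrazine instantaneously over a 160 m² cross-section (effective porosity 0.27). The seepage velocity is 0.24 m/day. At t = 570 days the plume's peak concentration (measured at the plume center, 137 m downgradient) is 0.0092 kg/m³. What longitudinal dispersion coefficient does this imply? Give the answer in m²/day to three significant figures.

At the plume center C_max = M/(n_e·A·√(4πDt)), so D = M²/(4πt·(n_e·A·C_max)²).
n_e·A·C_max = 0.27 × 160 × 0.0092 = 0.3974 kg/m.
D = 8.0²/(4π × 570 × 0.3974²) = 0.0566 m²/day.

0.0566 m²/day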